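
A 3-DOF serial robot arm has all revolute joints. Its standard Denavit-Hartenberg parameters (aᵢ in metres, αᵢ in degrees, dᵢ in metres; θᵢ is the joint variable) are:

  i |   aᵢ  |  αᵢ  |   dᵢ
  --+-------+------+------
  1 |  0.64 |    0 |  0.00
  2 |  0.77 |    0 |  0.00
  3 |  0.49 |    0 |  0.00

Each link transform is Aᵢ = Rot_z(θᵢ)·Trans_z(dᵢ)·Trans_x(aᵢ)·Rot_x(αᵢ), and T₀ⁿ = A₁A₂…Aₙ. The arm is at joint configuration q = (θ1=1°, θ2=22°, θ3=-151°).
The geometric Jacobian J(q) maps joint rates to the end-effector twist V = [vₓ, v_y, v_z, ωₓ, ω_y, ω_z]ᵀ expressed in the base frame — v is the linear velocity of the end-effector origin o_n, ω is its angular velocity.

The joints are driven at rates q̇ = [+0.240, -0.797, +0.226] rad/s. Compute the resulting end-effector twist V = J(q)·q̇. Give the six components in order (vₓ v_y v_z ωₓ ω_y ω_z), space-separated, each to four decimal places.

0.0371 -0.1414 0.0000 0.0000 0.0000 -0.3310

o_n = [1.0470, -0.0741, 0.0000]
J₁: ẑ×o_n = [0.0741, 1.0470, -0.0000], ω = ẑ
J2: z=[0.0000, 0.0000, 1.0000] o=[0.6399, 0.0112, 0.0000] → [0.0853, 0.4071, -0.0000, 0.0000, 0.0000, 1.0000]
J3: z=[0.0000, 0.0000, 1.0000] o=[1.3487, 0.3120, 0.0000] → [0.3861, -0.3017, 0.0000, 0.0000, 0.0000, 1.0000]
V = J·q̇ = [0.0371, -0.1414, 0.0000, 0.0000, 0.0000, -0.3310]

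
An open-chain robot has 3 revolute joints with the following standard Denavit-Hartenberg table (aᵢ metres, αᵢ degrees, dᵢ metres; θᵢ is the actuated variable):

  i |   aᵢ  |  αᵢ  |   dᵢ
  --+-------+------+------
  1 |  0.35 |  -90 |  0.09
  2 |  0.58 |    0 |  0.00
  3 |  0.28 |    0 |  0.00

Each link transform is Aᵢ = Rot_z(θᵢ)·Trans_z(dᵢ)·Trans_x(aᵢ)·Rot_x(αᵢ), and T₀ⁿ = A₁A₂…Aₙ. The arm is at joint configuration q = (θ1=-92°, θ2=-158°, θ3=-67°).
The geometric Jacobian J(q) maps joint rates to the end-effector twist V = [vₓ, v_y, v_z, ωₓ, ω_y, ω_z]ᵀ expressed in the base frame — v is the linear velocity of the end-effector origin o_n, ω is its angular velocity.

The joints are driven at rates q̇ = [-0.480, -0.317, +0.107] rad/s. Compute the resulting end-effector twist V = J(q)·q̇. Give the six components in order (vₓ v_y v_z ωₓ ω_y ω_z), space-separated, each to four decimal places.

o_n = [0.0135, 0.3855, 0.1093]
J₁: ẑ×o_n = [-0.3855, 0.0135, 0.0000], ω = ẑ
J2: z=[0.9994, -0.0349, 0.0000] o=[-0.0122, -0.3498, 0.0900] → [-0.0007, -0.0193, 0.7358, 0.9994, -0.0349, 0.0000]
J3: z=[0.9994, -0.0349, 0.0000] o=[0.0066, 0.1877, 0.3073] → [0.0069, 0.1979, 0.1980, 0.9994, -0.0349, 0.0000]
V = J·q̇ = [0.1860, 0.0208, -0.2120, -0.2099, 0.0073, -0.4800]

0.1860 0.0208 -0.2120 -0.2099 0.0073 -0.4800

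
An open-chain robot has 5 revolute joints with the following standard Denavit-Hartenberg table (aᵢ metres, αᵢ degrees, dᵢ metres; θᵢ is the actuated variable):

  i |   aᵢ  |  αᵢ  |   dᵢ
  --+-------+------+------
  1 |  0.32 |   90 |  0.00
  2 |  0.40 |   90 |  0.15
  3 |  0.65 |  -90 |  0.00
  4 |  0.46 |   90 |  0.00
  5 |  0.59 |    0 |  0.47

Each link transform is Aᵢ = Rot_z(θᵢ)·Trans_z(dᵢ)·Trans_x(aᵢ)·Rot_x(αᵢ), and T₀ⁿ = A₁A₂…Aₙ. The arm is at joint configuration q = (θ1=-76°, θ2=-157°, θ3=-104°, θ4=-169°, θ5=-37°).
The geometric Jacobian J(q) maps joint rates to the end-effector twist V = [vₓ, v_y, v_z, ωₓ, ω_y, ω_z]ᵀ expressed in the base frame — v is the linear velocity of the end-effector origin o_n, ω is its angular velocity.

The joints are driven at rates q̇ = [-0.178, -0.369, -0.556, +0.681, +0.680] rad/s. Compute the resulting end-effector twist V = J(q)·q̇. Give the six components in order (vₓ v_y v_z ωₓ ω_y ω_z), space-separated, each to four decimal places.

-0.7892 0.9436 0.4233 0.3573 0.2530 -1.5747

o_n = [-0.4891, -0.4322, -0.3162]
J₁: ẑ×o_n = [0.4322, -0.4891, 0.0000], ω = ẑ
J2: z=[-0.9703, -0.2419, 0.0000] o=[0.0774, -0.3105, 0.0000] → [0.0765, -0.3069, -0.0190, -0.9703, -0.2419, 0.0000]
J3: z=[-0.0945, 0.3791, 0.9205] o=[-0.1572, 0.0105, -0.1563] → [0.3468, -0.3207, 0.1677, -0.0945, 0.3791, 0.9205]
J4: z=[0.0187, 0.9252, -0.3791] o=[0.4898, 0.0226, -0.0949] → [-0.3772, 0.3753, 0.8972, 0.0187, 0.9252, -0.3791]
J5: z=[-0.0971, -0.3757, -0.9216] o=[0.0320, 0.0475, -0.0567] → [-0.3445, 0.4551, -0.1492, -0.0971, -0.3757, -0.9216]
V = J·q̇ = [-0.7892, 0.9436, 0.4233, 0.3573, 0.2530, -1.5747]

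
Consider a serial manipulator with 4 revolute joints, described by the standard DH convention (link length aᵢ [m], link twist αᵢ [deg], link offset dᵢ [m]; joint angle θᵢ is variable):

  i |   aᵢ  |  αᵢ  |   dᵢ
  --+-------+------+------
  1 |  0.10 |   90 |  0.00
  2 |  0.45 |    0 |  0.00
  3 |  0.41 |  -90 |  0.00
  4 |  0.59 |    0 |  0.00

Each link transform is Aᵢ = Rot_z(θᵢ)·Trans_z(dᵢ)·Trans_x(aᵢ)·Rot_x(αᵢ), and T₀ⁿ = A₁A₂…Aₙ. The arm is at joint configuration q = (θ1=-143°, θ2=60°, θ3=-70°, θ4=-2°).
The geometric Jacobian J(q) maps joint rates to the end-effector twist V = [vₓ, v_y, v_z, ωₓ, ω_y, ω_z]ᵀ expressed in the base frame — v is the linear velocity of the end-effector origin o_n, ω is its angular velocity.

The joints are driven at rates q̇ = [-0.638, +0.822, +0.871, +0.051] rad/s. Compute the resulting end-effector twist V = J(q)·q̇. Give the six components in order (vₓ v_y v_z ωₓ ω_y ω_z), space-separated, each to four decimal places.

o_n = [-1.0582, -0.7716, 0.2161]
J₁: ẑ×o_n = [0.7716, -1.0582, 0.0000], ω = ẑ
J2: z=[-0.6018, 0.7986, 0.0000] o=[-0.0799, -0.0602, 0.0000] → [0.1726, 0.1301, 1.2095, -0.6018, 0.7986, 0.0000]
J3: z=[-0.6018, 0.7986, 0.0000] o=[-0.2596, -0.1956, 0.3897] → [-0.1386, -0.1045, 0.9845, -0.6018, 0.7986, 0.0000]
J4: z=[-0.1387, -0.1045, 0.9848] o=[-0.5820, -0.4386, 0.3185] → [0.3387, -0.4831, -0.0036, -0.1387, -0.1045, 0.9848]
V = J·q̇ = [-0.4539, 0.6664, 1.8514, -1.0259, 1.3468, -0.5878]

-0.4539 0.6664 1.8514 -1.0259 1.3468 -0.5878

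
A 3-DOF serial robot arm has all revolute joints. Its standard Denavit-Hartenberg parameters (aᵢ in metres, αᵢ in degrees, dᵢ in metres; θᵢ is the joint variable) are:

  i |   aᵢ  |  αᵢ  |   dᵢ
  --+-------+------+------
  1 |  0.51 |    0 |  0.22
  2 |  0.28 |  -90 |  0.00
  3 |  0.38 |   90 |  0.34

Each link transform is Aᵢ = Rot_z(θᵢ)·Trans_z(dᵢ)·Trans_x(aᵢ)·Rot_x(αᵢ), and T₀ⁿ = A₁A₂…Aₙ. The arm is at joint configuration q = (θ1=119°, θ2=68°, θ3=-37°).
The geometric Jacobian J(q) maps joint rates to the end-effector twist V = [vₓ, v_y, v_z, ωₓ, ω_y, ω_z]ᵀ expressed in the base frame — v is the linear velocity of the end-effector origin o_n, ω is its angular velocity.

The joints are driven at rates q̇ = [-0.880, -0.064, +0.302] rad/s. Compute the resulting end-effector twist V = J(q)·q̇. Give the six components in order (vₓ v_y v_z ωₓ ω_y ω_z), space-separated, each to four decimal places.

o_n = [-0.7849, 0.0375, 0.4487]
J₁: ẑ×o_n = [-0.0375, -0.7849, 0.0000], ω = ẑ
J2: z=[0.0000, 0.0000, 1.0000] o=[-0.2473, 0.4461, 0.2200] → [0.4086, -0.5377, 0.0000, 0.0000, 0.0000, 1.0000]
J3: z=[0.1219, -0.9925, 0.0000] o=[-0.5252, 0.4119, 0.2200] → [-0.2270, -0.0279, -0.3035, 0.1219, -0.9925, 0.0000]
V = J·q̇ = [-0.0617, 0.7168, -0.0917, 0.0368, -0.2997, -0.9440]

-0.0617 0.7168 -0.0917 0.0368 -0.2997 -0.9440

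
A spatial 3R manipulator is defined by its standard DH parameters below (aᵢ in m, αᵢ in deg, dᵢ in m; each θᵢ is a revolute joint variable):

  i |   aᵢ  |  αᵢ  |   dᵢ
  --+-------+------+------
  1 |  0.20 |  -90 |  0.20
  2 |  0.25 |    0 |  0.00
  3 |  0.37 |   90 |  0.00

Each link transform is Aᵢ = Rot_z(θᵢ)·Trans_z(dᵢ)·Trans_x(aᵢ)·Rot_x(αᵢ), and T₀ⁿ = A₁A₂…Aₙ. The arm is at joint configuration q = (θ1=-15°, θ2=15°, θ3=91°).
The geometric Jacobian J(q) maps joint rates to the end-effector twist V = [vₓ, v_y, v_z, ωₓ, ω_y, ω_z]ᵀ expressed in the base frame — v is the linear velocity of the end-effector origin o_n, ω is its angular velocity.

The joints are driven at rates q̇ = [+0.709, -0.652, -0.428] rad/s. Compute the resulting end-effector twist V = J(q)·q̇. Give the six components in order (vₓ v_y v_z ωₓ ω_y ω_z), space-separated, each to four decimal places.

0.4741 0.1222 0.0473 -0.2795 -1.0432 0.7090

o_n = [0.3279, -0.0879, -0.2204]
J₁: ẑ×o_n = [0.0879, 0.3279, -0.0000], ω = ẑ
J2: z=[0.2588, 0.9659, 0.0000] o=[0.1932, -0.0518, 0.2000] → [-0.4060, 0.1088, -0.1395, 0.2588, 0.9659, 0.0000]
J3: z=[0.2588, 0.9659, 0.0000] o=[0.4264, -0.1143, 0.1353] → [-0.3435, 0.0921, 0.1020, 0.2588, 0.9659, 0.0000]
V = J·q̇ = [0.4741, 0.1222, 0.0473, -0.2795, -1.0432, 0.7090]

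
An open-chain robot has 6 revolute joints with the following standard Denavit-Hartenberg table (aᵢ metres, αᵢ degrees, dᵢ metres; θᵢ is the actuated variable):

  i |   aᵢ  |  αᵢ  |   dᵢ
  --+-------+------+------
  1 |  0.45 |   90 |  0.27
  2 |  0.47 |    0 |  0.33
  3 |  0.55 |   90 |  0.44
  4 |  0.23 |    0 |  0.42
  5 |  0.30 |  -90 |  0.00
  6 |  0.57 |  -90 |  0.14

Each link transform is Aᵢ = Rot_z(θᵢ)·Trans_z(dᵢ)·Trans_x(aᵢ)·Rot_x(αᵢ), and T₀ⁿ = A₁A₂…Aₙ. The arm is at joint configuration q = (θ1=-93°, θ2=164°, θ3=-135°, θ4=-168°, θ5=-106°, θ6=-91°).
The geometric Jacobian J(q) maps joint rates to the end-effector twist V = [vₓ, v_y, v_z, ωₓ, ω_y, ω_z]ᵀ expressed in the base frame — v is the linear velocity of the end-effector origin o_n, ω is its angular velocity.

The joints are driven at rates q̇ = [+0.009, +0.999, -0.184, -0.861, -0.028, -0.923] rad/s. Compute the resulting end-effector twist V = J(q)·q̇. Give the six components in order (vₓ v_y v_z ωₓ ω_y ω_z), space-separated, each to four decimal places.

o_n = [-1.0543, -0.6036, -0.3666]
J₁: ẑ×o_n = [0.6036, -1.0543, 0.0000], ω = ẑ
J2: z=[-0.9986, 0.0523, 0.0000] o=[-0.0236, -0.4494, 0.2700] → [-0.0333, -0.6357, 0.2079, -0.9986, 0.0523, 0.0000]
J3: z=[-0.9986, 0.0523, 0.0000] o=[-0.3295, 0.0191, 0.3995] → [-0.0401, -0.7651, 0.6597, -0.9986, 0.0523, 0.0000]
J4: z=[-0.0254, -0.4841, -0.8746] o=[-0.7940, -0.4383, 0.6662] → [0.3554, 0.2015, -0.1218, -0.0254, -0.4841, -0.8746]
J5: z=[-0.0254, -0.4841, -0.8746] o=[-0.7466, -0.4476, 0.1898] → [0.1330, 0.2550, -0.1450, -0.0254, -0.4841, -0.8746]
J6: z=[-0.0240, 0.8749, -0.4836] o=[-1.0464, -0.4503, 0.1999] → [-0.5698, -0.0098, 0.0106, -0.0240, 0.8749, -0.4836]
V = J·q̇ = [0.1957, -0.6753, 0.1855, -0.7692, -0.3345, 1.2329]

0.1957 -0.6753 0.1855 -0.7692 -0.3345 1.2329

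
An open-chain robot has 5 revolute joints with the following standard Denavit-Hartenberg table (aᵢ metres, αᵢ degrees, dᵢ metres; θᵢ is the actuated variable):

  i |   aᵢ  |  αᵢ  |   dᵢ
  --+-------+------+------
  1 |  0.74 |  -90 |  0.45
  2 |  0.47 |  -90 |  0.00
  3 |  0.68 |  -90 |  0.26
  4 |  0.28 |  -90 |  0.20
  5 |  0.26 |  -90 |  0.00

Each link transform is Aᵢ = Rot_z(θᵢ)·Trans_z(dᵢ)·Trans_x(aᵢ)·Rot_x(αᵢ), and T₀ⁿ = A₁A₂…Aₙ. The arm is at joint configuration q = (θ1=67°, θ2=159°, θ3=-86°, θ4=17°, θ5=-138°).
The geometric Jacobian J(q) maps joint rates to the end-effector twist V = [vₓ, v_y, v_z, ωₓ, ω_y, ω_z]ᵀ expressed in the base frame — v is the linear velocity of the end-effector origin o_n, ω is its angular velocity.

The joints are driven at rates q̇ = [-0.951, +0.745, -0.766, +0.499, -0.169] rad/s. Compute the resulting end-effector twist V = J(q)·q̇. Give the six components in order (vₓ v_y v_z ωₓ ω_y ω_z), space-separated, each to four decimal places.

o_n = [-0.7473, 0.1207, 0.3478]
J₁: ẑ×o_n = [-0.1207, -0.7473, 0.0000], ω = ẑ
J2: z=[-0.9205, 0.3907, 0.0000] o=[0.2891, 0.6812, 0.4500] → [-0.0399, -0.0940, 0.9208, -0.9205, 0.3907, 0.0000]
J3: z=[-0.1400, -0.3299, 0.9336] o=[0.1177, 0.2773, 0.2816] → [0.1243, -0.7982, -0.2634, -0.1400, -0.3299, 0.9336]
J4: z=[-0.2997, -0.8845, -0.3575] o=[-0.5604, 0.4158, 0.5073] → [0.0356, 0.0190, -0.0768, -0.2997, -0.8845, -0.3575]
J5: z=[0.4098, 0.2190, -0.8855] o=[-0.8616, 0.3542, 0.3527] → [-0.2078, -0.0993, -0.1207, 0.4098, 0.2190, -0.8855]
V = J·q̇ = [0.0428, 1.2783, 0.8699, -0.7973, 0.0654, -1.6949]

0.0428 1.2783 0.8699 -0.7973 0.0654 -1.6949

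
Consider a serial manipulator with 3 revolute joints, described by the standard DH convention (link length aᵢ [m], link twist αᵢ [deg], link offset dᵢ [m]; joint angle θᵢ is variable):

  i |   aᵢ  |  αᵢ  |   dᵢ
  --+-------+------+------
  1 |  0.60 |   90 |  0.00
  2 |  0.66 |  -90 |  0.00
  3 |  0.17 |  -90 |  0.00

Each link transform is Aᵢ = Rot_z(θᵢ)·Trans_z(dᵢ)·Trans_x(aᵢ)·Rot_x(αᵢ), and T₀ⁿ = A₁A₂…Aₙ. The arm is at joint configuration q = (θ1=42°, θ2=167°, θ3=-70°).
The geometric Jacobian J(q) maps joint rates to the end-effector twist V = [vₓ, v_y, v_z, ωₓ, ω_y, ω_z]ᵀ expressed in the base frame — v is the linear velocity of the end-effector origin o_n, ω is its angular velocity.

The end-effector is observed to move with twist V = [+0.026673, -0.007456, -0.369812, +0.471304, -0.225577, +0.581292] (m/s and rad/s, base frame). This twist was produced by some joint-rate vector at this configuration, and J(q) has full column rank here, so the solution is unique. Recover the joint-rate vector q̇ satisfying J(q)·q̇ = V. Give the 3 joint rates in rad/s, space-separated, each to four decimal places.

o_n = [0.0328, -0.1855, 0.1615]
J₁: ẑ×o_n = [0.1855, 0.0328, -0.0000], ω = ẑ
J2: z=[0.6691, -0.7431, 0.0000] o=[0.4459, 0.4015, 0.0000] → [-0.1201, -0.1081, -0.6997, 0.6691, -0.7431, 0.0000]
J3: z=[-0.1672, -0.1505, -0.9744] o=[-0.0320, -0.0288, 0.1485] → [-0.1546, -0.0609, 0.0359, -0.1672, -0.1505, -0.9744]
q̇ = J⁺·V = [-0.2820, 0.4830, -0.8860]

-0.2820 0.4830 -0.8860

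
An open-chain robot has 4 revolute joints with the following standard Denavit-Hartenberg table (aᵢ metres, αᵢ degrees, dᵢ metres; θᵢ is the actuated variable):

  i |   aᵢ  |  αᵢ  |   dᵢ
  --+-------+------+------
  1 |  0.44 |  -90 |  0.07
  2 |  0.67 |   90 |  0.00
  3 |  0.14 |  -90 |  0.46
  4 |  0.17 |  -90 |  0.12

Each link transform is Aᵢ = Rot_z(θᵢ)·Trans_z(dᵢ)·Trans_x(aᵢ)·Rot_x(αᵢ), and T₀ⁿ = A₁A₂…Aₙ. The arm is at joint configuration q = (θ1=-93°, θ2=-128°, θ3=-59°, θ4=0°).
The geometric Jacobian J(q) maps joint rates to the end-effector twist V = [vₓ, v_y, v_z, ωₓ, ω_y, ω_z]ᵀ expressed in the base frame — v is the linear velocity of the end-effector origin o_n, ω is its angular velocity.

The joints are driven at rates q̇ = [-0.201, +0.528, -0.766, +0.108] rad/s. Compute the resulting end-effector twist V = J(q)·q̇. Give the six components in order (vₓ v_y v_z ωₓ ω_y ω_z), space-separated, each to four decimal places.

-0.1173 -0.3024 0.3827 0.5542 -0.5764 0.3435

o_n = [-0.1776, 0.5066, 0.5216]
J₁: ẑ×o_n = [-0.5066, -0.1776, 0.0000], ω = ẑ
J2: z=[0.9986, -0.0523, 0.0000] o=[-0.0230, -0.4394, 0.0700] → [-0.0236, -0.4510, 0.9366, 0.9986, -0.0523, 0.0000]
J3: z=[0.0412, 0.7869, -0.6157] o=[-0.0014, -0.0275, 0.5980] → [0.2687, 0.1116, 0.1607, 0.0412, 0.7869, -0.6157]
J4: z=[0.5420, 0.5000, 0.6755] o=[-0.1000, 0.3851, 0.3716] → [-0.0070, -0.1338, 0.1047, 0.5420, 0.5000, 0.6755]
V = J·q̇ = [-0.1173, -0.3024, 0.3827, 0.5542, -0.5764, 0.3435]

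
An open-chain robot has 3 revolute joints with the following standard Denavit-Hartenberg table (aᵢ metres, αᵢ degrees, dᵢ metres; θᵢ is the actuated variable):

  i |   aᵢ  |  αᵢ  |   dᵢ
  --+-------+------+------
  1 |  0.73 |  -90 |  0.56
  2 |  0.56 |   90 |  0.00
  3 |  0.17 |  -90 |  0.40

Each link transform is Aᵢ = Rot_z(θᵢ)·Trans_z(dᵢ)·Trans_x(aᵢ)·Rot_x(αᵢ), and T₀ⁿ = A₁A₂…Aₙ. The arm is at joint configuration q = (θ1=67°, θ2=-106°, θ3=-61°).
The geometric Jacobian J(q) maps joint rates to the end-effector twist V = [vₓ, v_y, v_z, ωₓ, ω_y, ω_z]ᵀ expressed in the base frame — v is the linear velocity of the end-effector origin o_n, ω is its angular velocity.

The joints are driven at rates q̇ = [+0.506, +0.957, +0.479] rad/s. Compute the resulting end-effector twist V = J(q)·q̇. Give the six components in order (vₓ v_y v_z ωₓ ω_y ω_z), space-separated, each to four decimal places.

o_n = [0.2027, 0.0969, 1.0673]
J₁: ẑ×o_n = [-0.0969, 0.2027, 0.0000], ω = ẑ
J2: z=[-0.9205, 0.3907, 0.0000] o=[0.2852, 0.6720, 0.5600] → [0.1982, 0.4670, 0.5616, -0.9205, 0.3907, 0.0000]
J3: z=[-0.3756, -0.8848, -0.2756] o=[0.2249, 0.5299, 1.0983] → [-0.0919, -0.0055, 0.1429, -0.3756, -0.8848, -0.2756]
V = J·q̇ = [0.0966, 0.5468, 0.6059, -1.0608, -0.0499, 0.3740]

0.0966 0.5468 0.6059 -1.0608 -0.0499 0.3740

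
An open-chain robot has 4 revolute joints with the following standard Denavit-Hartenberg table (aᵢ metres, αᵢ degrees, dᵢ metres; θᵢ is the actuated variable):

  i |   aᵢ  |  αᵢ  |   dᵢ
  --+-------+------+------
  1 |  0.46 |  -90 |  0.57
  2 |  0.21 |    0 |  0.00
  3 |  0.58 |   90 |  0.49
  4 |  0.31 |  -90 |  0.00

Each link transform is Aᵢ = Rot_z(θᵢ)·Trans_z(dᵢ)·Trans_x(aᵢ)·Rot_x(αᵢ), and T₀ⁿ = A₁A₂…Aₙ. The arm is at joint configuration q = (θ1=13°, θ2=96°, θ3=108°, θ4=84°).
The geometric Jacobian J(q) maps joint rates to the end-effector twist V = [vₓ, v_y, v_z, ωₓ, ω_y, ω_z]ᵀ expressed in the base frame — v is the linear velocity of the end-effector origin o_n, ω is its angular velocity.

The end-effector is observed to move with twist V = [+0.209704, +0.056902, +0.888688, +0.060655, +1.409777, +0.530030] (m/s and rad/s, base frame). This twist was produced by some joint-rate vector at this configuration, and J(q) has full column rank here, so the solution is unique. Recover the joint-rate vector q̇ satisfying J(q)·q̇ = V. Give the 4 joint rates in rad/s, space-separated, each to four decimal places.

o_n = [-0.2979, 0.7505, 0.6102]
J₁: ẑ×o_n = [-0.7505, -0.2979, 0.0000], ω = ẑ
J2: z=[-0.2250, 0.9744, 0.0000] o=[0.4482, 0.1035, 0.5700] → [0.0392, 0.0091, 0.5814, -0.2250, 0.9744, 0.0000]
J3: z=[-0.2250, 0.9744, 0.0000] o=[0.4268, 0.0985, 0.3612] → [0.2427, 0.0560, 0.5595, -0.2250, 0.9744, 0.0000]
J4: z=[-0.3963, -0.0915, -0.9135] o=[-0.1997, 0.4568, 0.5971] → [0.2671, 0.0949, -0.1254, -0.3963, -0.0915, -0.9135]
q̇ = J⁺·V = [-0.3150, 0.5390, 0.8210, -0.9250]

-0.3150 0.5390 0.8210 -0.9250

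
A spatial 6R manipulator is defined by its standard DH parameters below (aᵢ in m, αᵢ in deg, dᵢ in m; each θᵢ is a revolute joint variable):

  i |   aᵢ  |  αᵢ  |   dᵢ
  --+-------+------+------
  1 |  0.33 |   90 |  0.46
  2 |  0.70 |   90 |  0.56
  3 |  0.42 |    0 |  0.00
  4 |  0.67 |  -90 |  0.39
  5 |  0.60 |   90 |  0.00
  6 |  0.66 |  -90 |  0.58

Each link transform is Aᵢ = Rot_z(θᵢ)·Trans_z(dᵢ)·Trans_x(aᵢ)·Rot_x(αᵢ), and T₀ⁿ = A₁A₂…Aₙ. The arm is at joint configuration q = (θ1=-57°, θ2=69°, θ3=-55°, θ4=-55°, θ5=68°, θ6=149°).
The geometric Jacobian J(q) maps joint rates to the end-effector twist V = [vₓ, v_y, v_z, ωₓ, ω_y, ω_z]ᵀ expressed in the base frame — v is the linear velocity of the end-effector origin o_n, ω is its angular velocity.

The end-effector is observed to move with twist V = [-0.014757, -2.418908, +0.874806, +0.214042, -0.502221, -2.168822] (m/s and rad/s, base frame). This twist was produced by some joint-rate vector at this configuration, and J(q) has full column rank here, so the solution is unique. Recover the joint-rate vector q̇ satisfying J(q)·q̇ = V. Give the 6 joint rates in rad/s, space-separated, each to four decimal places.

o_n = [1.5152, -0.4103, 1.0406]
J₁: ẑ×o_n = [0.4103, 1.5152, -0.0000], ω = ẑ
J2: z=[-0.8387, -0.5446, 0.0000] o=[0.1797, -0.2768, 0.4600] → [-0.3162, 0.4870, 0.8393, -0.8387, -0.5446, 0.0000]
J3: z=[0.5085, -0.7830, -0.3584] o=[-0.1533, -0.7921, 1.1135] → [0.1939, -0.5609, 1.5005, 0.5085, -0.7830, -0.3584]
J4: z=[0.5085, -0.7830, -0.3584] o=[0.1823, -0.6772, 1.3384] → [0.3288, -0.3263, 1.1793, 0.5085, -0.7830, -0.3584]
J5: z=[0.4703, -0.0961, 0.8773] o=[0.8639, -0.5708, 0.9847] → [-0.1462, 0.5451, 0.1381, 0.4703, -0.0961, 0.8773]
J6: z=[0.8593, 0.2765, -0.4303] o=[0.7431, 0.0030, 1.1123] → [-0.1976, -0.2706, -0.5686, 0.8593, 0.2765, -0.4303]
q̇ = J⁺·V = [-0.9330, -0.0900, 0.4330, 0.4490, -0.9660, 0.1680]

-0.9330 -0.0900 0.4330 0.4490 -0.9660 0.1680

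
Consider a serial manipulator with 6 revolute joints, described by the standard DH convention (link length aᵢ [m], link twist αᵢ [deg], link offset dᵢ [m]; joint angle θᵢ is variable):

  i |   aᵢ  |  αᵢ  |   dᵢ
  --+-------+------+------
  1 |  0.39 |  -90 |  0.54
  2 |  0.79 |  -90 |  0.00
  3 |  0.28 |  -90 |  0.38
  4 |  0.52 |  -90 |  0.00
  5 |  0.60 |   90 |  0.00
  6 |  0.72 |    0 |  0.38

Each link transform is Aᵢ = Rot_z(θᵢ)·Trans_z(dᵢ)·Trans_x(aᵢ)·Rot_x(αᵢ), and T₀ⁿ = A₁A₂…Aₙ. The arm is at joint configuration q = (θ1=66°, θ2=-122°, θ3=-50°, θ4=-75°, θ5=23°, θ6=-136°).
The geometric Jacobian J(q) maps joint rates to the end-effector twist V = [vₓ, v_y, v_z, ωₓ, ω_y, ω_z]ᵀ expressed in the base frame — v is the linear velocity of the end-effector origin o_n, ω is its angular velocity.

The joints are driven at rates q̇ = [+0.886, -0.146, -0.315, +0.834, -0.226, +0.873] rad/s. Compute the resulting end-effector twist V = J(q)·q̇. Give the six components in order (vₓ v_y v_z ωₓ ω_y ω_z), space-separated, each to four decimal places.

o_n = [0.5549, 0.7244, 2.0614]
J₁: ẑ×o_n = [-0.7244, 0.5549, 0.0000], ω = ẑ
J2: z=[-0.9135, 0.4067, 0.0000] o=[0.1586, 0.3563, 0.5400] → [0.6188, 1.3899, -0.4975, -0.9135, 0.4067, 0.0000]
J3: z=[0.3449, 0.7747, 0.5299] o=[-0.0116, -0.0262, 1.2100] → [0.2619, 0.0065, -0.1800, 0.3449, 0.7747, 0.5299]
J4: z=[0.4221, -0.6323, 0.6496] o=[-0.1153, 0.2683, 1.5640] → [-0.6108, 0.2254, 0.6163, 0.4221, -0.6323, 0.6496]
J5: z=[-0.8991, -0.2001, 0.3894] o=[-0.0549, 0.6575, 1.9035] → [-0.0576, 0.3794, 0.0619, -0.8991, -0.2001, 0.3894]
J6: z=[0.4340, -0.2896, 0.8531] o=[-0.0897, 1.2191, 2.1118] → [0.4367, 0.5718, -0.0280, 0.4340, -0.2896, 0.8531]
V = J·q̇ = [-0.9299, 0.8881, 0.6049, 0.9588, -1.0383, 1.9177]

-0.9299 0.8881 0.6049 0.9588 -1.0383 1.9177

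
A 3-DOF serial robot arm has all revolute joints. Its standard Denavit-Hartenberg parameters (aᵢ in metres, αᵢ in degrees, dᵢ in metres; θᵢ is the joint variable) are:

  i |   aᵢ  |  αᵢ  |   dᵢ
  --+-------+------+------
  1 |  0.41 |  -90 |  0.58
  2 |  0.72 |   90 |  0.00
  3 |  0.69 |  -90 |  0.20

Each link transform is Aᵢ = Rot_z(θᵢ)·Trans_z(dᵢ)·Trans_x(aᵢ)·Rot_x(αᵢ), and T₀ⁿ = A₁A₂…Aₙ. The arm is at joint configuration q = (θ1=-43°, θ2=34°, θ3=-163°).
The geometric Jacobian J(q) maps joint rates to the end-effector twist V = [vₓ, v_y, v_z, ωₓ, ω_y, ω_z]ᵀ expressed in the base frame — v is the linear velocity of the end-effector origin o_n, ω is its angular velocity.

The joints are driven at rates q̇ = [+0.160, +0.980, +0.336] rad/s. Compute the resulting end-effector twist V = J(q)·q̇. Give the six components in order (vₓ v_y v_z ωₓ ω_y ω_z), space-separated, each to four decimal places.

0.0706 -0.2439 -0.1964 0.8058 0.5886 0.4386

o_n = [0.2805, -0.5374, 0.7122]
J₁: ẑ×o_n = [0.5374, 0.2805, -0.0000], ω = ẑ
J2: z=[0.6820, 0.7314, 0.0000] o=[0.2999, -0.2796, 0.5800] → [0.0967, -0.0901, -0.1617, 0.6820, 0.7314, 0.0000]
J3: z=[0.4090, -0.3814, 0.8290] o=[0.7364, -0.6867, 0.1774] → [-0.3277, -0.5966, -0.1128, 0.4090, -0.3814, 0.8290]
V = J·q̇ = [0.0706, -0.2439, -0.1964, 0.8058, 0.5886, 0.4386]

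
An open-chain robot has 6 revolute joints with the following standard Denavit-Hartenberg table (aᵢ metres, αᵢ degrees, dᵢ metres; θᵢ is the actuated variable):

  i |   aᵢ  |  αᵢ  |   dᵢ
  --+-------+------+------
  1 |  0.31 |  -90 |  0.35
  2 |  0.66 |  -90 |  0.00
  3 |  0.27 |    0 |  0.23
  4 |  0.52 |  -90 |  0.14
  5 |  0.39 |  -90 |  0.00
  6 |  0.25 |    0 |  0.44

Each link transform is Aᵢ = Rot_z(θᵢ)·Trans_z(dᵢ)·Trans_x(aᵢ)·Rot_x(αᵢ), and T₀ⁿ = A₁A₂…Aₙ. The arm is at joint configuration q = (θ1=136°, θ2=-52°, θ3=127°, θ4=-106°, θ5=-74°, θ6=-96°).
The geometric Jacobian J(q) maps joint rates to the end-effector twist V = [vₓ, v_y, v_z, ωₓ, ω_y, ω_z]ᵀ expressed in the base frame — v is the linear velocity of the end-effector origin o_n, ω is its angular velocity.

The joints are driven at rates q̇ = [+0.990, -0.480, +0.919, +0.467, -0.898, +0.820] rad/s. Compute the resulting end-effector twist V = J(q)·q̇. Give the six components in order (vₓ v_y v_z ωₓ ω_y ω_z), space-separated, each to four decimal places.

-0.5867 -0.2295 -0.7087 -1.1787 1.0327 1.1093

o_n = [-0.6037, 1.7252, 1.0709]
J₁: ẑ×o_n = [-1.7252, -0.6037, 0.0000], ω = ẑ
J2: z=[-0.6947, -0.7193, 0.0000] o=[-0.2230, 0.2153, 0.3500] → [-0.5185, 0.5007, -1.3227, -0.6947, -0.7193, 0.0000]
J3: z=[-0.5668, 0.5474, -0.6157] o=[-0.5153, 0.4976, 0.8701] → [0.8657, 0.1682, -0.6474, -0.5668, 0.5474, -0.6157]
J4: z=[-0.5668, 0.5474, -0.6157] o=[-0.4239, 0.7091, 0.6004] → [0.8830, 0.3773, -0.4775, -0.5668, 0.5474, -0.6157]
J5: z=[0.8072, 0.5183, -0.2824] o=[-0.5888, 1.1274, 0.8968] → [0.2590, -0.1363, 0.4902, 0.8072, 0.5183, -0.2824]
J6: z=[-0.0019, 0.4807, 0.8769] o=[-0.8190, 1.4033, 0.7451] → [-0.1257, 0.1894, -0.1041, -0.0019, 0.4807, 0.8769]
V = J·q̇ = [-0.5867, -0.2295, -0.7087, -1.1787, 1.0327, 1.1093]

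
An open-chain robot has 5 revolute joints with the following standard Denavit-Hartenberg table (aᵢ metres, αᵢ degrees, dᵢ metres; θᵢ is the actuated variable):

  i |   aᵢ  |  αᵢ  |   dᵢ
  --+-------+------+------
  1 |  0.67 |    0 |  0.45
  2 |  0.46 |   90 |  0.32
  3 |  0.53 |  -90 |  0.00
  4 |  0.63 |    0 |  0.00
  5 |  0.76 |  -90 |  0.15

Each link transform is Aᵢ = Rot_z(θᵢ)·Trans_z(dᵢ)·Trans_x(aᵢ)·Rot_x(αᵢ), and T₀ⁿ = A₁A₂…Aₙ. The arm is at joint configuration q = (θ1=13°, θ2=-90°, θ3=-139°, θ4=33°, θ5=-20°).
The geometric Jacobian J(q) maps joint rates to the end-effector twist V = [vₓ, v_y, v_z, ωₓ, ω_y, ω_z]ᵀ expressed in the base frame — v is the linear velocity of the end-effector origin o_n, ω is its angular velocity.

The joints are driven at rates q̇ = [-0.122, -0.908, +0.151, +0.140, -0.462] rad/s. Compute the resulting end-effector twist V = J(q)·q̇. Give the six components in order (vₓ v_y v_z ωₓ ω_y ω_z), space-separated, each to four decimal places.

o_n = [0.9740, 1.0451, -0.5234]
J₁: ẑ×o_n = [-1.0451, 0.9740, 0.0000], ω = ẑ
J2: z=[0.0000, 0.0000, 1.0000] o=[0.6528, 0.1507, 0.4500] → [-0.8944, 0.3211, 0.0000, 0.0000, 0.0000, 1.0000]
J3: z=[-0.9744, -0.2250, 0.0000] o=[0.7563, -0.2975, 0.7700] → [0.2909, -1.2602, -1.2592, -0.9744, -0.2250, 0.0000]
J4: z=[0.1476, -0.6392, -0.7547] o=[0.6663, 0.0923, 0.4223] → [1.3236, -0.0926, 0.3373, 0.1476, -0.6392, -0.7547]
J5: z=[0.1476, -0.6392, -0.7547] o=[0.9110, 0.5580, 0.0757] → [0.7506, 0.0409, 0.1122, 0.1476, -0.6392, -0.7547]
V = J·q̇ = [0.8221, -0.6325, -0.1947, -0.1947, 0.1719, -0.7870]

0.8221 -0.6325 -0.1947 -0.1947 0.1719 -0.7870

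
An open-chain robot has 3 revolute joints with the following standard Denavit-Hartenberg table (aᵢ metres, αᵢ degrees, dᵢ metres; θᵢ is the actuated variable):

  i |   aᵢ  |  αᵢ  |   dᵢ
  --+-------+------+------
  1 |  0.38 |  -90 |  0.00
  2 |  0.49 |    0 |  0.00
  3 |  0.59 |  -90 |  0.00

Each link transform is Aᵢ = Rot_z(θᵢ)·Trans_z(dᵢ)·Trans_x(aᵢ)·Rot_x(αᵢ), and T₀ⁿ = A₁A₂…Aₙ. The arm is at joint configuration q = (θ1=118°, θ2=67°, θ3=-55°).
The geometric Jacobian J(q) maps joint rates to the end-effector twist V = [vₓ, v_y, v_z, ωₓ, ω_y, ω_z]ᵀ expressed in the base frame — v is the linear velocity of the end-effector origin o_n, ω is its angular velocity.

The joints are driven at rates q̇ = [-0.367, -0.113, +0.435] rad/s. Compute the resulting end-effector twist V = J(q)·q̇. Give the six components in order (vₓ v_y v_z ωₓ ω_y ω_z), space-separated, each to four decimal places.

0.3668 0.2080 -0.1642 -0.2843 -0.1512 -0.3670

o_n = [-0.5392, 1.0141, -0.5737]
J₁: ẑ×o_n = [-1.0141, -0.5392, 0.0000], ω = ẑ
J2: z=[-0.8829, -0.4695, 0.0000] o=[-0.1784, 0.3355, 0.0000] → [0.2693, -0.5066, -0.7686, -0.8829, -0.4695, 0.0000]
J3: z=[-0.8829, -0.4695, 0.0000] o=[-0.2683, 0.5046, -0.4510] → [0.0576, -0.1083, -0.5771, -0.8829, -0.4695, 0.0000]
V = J·q̇ = [0.3668, 0.2080, -0.1642, -0.2843, -0.1512, -0.3670]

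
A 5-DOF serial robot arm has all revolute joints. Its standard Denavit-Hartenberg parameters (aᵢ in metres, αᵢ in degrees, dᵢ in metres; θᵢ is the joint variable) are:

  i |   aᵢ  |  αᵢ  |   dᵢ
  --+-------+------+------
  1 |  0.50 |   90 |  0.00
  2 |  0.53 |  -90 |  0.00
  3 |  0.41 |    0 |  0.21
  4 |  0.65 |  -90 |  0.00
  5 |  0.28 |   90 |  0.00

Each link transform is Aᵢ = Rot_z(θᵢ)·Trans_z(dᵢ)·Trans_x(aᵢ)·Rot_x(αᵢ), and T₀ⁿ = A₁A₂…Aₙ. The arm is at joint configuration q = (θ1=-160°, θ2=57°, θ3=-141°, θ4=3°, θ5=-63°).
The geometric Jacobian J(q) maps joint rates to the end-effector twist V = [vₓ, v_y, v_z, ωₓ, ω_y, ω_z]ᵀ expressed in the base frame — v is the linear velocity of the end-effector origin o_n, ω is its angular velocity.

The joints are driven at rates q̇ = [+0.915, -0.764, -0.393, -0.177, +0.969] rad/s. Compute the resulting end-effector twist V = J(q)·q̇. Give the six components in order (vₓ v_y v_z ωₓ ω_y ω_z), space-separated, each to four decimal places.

-0.3561 -0.3585 -0.1046 -0.7660 -0.3255 1.1483

o_n = [-0.1864, 0.7601, -0.0568]
J₁: ẑ×o_n = [-0.7601, -0.1864, 0.0000], ω = ẑ
J2: z=[-0.3420, 0.9397, 0.0000] o=[-0.4698, -0.1710, 0.0000] → [-0.0534, -0.0194, -0.5848, -0.3420, 0.9397, 0.0000]
J3: z=[0.7881, 0.2868, 0.5446] o=[-0.7411, -0.2697, 0.4445] → [-0.7047, 0.6972, 0.6525, 0.7881, 0.2868, 0.5446]
J4: z=[0.7881, 0.2868, 0.5446] o=[-0.5008, 0.0923, 0.2916] → [-0.4636, 0.4458, 0.4361, 0.7881, 0.2868, 0.5446]
J5: z=[-0.5966, 0.5737, 0.5612] o=[-0.4023, 0.5910, -0.1135] → [-0.0624, 0.1549, -0.2247, -0.5966, 0.5737, 0.5612]
V = J·q̇ = [-0.3561, -0.3585, -0.1046, -0.7660, -0.3255, 1.1483]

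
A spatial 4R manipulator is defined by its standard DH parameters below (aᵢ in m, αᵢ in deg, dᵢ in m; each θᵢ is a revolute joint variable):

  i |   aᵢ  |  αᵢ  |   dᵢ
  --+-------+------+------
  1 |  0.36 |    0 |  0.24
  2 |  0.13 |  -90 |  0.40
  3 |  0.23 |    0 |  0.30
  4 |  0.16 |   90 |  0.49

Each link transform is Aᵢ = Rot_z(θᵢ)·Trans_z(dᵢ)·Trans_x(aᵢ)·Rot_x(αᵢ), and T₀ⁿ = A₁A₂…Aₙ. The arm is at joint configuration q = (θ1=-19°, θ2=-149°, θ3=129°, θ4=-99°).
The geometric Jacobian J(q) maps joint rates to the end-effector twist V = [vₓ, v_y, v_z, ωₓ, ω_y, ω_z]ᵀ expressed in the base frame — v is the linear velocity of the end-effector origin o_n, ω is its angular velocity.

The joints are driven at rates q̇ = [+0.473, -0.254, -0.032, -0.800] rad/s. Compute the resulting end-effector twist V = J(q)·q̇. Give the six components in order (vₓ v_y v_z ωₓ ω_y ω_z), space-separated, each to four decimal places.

o_n = [0.3835, -0.9157, 0.3813]
J₁: ẑ×o_n = [0.9157, 0.3835, -0.0000], ω = ẑ
J2: z=[0.0000, 0.0000, 1.0000] o=[0.3404, -0.1172, 0.2400] → [0.7985, 0.0431, -0.0000, 0.0000, 0.0000, 1.0000]
J3: z=[0.2079, -0.9781, 0.0000] o=[0.2132, -0.1442, 0.6400] → [0.2531, 0.0538, 0.0062, 0.2079, -0.9781, 0.0000]
J4: z=[0.2079, -0.9781, 0.0000] o=[0.4172, -0.4076, 0.4613] → [0.0783, 0.0166, -0.1386, 0.2079, -0.9781, 0.0000]
V = J·q̇ = [0.1596, 0.1554, 0.1107, -0.1730, 0.8138, 0.2190]

0.1596 0.1554 0.1107 -0.1730 0.8138 0.2190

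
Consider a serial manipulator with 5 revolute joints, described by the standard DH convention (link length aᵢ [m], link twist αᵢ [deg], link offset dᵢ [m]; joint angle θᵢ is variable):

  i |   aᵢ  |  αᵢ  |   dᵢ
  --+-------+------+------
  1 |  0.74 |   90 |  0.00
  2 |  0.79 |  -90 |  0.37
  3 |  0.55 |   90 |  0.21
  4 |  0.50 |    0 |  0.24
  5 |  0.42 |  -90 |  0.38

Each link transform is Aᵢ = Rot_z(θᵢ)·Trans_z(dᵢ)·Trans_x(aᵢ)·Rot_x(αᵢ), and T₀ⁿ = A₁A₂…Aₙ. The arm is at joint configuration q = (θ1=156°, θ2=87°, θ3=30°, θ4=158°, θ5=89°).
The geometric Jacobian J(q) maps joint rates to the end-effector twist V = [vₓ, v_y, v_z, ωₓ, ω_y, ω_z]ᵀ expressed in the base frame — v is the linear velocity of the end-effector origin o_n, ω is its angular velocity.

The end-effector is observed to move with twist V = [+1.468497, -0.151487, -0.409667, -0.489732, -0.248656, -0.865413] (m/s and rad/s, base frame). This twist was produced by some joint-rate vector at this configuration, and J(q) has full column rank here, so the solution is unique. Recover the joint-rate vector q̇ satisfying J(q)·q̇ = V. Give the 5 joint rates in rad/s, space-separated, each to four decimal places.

-0.2880 0.5410 -0.3760 -0.7890 -0.3280

o_n = [-0.3310, 1.1826, 1.0319]
J₁: ẑ×o_n = [-1.1826, -0.3310, 0.0000], ω = ẑ
J2: z=[0.4067, 0.9135, 0.0000] o=[-0.6760, 0.3010, 0.0000] → [0.9426, -0.4197, 0.0434, 0.4067, 0.9135, 0.0000]
J3: z=[0.9123, -0.4062, 0.0523] o=[-0.5633, 0.6558, 0.7889] → [-0.1262, -0.2095, 0.5750, 0.9123, -0.4062, 0.0523]
J4: z=[0.3283, 0.8018, 0.4993] o=[-0.5063, 0.3294, 1.2756] → [-0.6214, 0.1676, 0.1395, 0.3283, 0.8018, 0.4993]
J5: z=[0.3283, 0.8018, 0.4993] o=[-0.1432, 0.6490, 1.0043] → [-0.2443, -0.1028, 0.3258, 0.3283, 0.8018, 0.4993]
q̇ = J⁺·V = [-0.2880, 0.5410, -0.3760, -0.7890, -0.3280]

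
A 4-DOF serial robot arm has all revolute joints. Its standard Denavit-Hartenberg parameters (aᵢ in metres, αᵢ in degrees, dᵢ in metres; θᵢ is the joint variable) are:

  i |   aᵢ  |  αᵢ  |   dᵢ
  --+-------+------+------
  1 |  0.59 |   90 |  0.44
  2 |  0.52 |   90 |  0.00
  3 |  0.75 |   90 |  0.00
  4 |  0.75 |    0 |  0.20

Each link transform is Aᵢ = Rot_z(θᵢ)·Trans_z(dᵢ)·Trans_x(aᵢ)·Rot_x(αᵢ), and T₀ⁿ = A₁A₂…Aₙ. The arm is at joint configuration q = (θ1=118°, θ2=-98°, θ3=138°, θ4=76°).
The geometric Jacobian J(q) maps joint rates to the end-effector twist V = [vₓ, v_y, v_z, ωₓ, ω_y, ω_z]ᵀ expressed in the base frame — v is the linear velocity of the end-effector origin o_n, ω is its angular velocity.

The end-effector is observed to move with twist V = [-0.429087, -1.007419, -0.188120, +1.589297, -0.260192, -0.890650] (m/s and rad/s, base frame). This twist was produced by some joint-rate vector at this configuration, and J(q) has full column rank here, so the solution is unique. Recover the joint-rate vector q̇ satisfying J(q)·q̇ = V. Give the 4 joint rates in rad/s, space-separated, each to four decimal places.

o_n = [0.7404, 0.2517, 0.5793]
J₁: ẑ×o_n = [-0.2517, 0.7404, 0.0000], ω = ẑ
J2: z=[0.8829, 0.4695, 0.0000] o=[-0.2770, 0.5209, 0.4400] → [0.0654, -0.1230, -0.7153, 0.8829, 0.4695, 0.0000]
J3: z=[0.4649, -0.8744, 0.1392] o=[-0.2430, 0.4570, -0.0749] → [-0.5434, -0.1673, 0.7644, 0.4649, -0.8744, 0.1392]
J4: z=[0.6999, 0.2667, -0.6626] o=[0.1637, 0.7611, 0.4770] → [-0.3103, -0.4537, -0.5103, 0.6999, 0.2667, -0.6626]
q̇ = J⁺·V = [-0.6940, 0.9140, 0.9390, 0.4940]

-0.6940 0.9140 0.9390 0.4940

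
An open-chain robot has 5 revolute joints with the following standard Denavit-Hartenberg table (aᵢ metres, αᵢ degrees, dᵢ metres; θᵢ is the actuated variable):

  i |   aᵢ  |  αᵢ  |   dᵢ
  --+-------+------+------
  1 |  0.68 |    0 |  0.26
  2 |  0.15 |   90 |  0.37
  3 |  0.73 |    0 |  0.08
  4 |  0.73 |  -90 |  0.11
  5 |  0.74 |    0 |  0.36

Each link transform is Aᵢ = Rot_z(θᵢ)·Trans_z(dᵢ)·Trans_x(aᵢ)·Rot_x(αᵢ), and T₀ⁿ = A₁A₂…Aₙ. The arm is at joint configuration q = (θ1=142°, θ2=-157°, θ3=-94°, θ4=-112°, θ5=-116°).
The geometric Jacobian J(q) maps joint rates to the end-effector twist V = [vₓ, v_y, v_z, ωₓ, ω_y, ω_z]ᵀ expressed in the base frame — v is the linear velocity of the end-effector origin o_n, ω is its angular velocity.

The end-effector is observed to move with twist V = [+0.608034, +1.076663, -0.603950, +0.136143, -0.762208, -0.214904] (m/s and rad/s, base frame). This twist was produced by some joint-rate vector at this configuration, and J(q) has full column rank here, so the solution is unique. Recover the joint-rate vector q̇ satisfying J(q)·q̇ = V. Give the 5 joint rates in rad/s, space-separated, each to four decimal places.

-0.9230 0.0340 0.3750 0.3260 -0.7500

o_n = [-1.1660, -0.2978, -0.2440]
J₁: ẑ×o_n = [0.2978, -1.1660, 0.0000], ω = ẑ
J2: z=[0.0000, 0.0000, 1.0000] o=[-0.5358, 0.4186, 0.2600] → [0.7164, -0.6302, 0.0000, 0.0000, 0.0000, 1.0000]
J3: z=[-0.2588, -0.9659, 0.0000] o=[-0.3910, 0.3798, 0.6300] → [0.8442, -0.2262, -0.5733, -0.2588, -0.9659, 0.0000]
J4: z=[-0.2588, -0.9659, 0.0000] o=[-0.4609, 0.3157, -0.0982] → [0.1408, -0.0377, -0.5224, -0.2588, -0.9659, 0.0000]
J5: z=[-0.4234, 0.1135, -0.8988] o=[-1.1231, 0.3793, 0.2218] → [-0.6614, -0.1586, 0.2916, -0.4234, 0.1135, -0.8988]
q̇ = J⁺·V = [-0.9230, 0.0340, 0.3750, 0.3260, -0.7500]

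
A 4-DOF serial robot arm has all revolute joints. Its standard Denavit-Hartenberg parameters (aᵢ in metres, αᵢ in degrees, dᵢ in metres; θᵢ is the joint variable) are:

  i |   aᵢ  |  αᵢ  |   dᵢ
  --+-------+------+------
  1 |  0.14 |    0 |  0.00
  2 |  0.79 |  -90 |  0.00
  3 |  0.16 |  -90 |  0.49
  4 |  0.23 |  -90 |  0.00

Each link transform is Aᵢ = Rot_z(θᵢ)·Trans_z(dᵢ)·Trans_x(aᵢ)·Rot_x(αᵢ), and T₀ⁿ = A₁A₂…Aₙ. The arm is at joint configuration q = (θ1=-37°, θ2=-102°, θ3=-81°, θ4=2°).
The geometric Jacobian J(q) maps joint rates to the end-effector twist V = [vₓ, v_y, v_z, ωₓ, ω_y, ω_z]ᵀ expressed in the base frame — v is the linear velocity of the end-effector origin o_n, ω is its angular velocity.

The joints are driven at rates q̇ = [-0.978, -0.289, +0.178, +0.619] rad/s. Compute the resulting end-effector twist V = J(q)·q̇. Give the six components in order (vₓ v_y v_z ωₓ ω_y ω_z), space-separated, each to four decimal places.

-1.3951 0.3667 -0.0158 -0.3446 -0.5354 -1.3638

o_n = [-0.2142, -1.0063, 0.3851]
J₁: ẑ×o_n = [1.0063, -0.2142, 0.0000], ω = ẑ
J2: z=[0.0000, 0.0000, 1.0000] o=[0.1118, -0.0843, 0.0000] → [0.9220, -0.3260, 0.0000, 0.0000, 0.0000, 1.0000]
J3: z=[0.6561, -0.7547, 0.0000] o=[-0.4844, -0.6025, 0.0000] → [-0.2906, -0.2526, -0.0610, 0.6561, -0.7547, 0.0000]
J4: z=[-0.7454, -0.6480, -0.1564] o=[-0.1818, -0.9888, 0.1580] → [-0.1499, 0.1743, -0.0079, -0.7454, -0.6480, -0.1564]
V = J·q̇ = [-1.3951, 0.3667, -0.0158, -0.3446, -0.5354, -1.3638]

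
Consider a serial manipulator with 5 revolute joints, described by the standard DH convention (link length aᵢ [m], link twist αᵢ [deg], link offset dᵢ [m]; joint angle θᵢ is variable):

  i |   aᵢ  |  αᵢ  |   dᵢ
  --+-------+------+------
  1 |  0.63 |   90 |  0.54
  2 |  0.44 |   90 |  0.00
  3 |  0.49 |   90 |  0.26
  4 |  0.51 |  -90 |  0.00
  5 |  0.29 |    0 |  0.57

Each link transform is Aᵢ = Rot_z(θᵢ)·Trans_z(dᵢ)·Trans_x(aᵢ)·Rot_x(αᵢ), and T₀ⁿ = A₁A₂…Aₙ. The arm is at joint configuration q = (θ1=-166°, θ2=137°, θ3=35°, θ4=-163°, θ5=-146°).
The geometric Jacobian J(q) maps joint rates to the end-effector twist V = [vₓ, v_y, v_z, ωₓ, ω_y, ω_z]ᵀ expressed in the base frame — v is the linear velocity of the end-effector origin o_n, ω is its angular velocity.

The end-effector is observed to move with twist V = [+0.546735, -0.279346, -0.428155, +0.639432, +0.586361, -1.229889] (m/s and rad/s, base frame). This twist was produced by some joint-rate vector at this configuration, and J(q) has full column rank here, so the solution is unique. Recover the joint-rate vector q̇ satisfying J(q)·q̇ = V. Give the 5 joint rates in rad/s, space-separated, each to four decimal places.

o_n = [0.2164, 0.1528, 0.8602]
J₁: ẑ×o_n = [-0.1528, 0.2164, 0.0000], ω = ẑ
J2: z=[-0.2419, 0.9703, 0.0000] o=[-0.6113, -0.1524, 0.5400] → [0.3107, 0.0775, -0.8770, -0.2419, 0.9703, 0.0000]
J3: z=[-0.6617, -0.1650, 0.7314] o=[-0.2990, -0.0746, 0.8401] → [-0.1696, 0.3903, -0.0654, -0.6617, -0.1650, 0.7314]
J4: z=[0.6052, -0.6933, 0.3912] o=[-0.2543, 0.2263, 1.3040] → [0.3364, 0.4527, 0.2819, 0.6052, -0.6933, 0.3912]
J5: z=[0.7622, 0.3629, -0.5361] o=[-0.3714, -0.0913, 0.9225] → [0.1082, -0.2677, -0.0273, 0.7622, 0.3629, -0.5361]
q̇ = J⁺·V = [-0.7780, 0.6230, -0.5740, 0.3140, 0.2890]

-0.7780 0.6230 -0.5740 0.3140 0.2890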